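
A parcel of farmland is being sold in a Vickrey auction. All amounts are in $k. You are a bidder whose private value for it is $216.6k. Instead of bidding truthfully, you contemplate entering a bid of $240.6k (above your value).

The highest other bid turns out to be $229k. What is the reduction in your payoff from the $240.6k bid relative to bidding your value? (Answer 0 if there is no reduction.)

$12.4k

Bidding your value $216.6k: you lose (since $216.6k < $229k). Payoff $0k.
Bidding $240.6k: you win and pay $229k. Payoff $216.6k − $229k = −$12.4k.
The competing bid $229k lies between your value and your inflated bid, so overbidding wins an item priced above your value.
Loss from deviating = $0k − (−$12.4k) = $12.4k.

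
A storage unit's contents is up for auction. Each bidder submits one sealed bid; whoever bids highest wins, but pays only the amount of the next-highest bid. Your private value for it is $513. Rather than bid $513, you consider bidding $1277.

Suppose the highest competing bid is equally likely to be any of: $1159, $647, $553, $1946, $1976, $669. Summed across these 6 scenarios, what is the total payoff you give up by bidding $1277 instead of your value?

The deviation costs you only when the competing bid falls strictly between $513 and $1277; elsewhere both bids give the same outcome.
$1159: truthful payoff $0, deviation payoff −$646 → loss $646.
$647: truthful payoff $0, deviation payoff −$134 → loss $134.
$553: truthful payoff $0, deviation payoff −$40 → loss $40.
$1946: outcomes coincide → loss $0.
$1976: outcomes coincide → loss $0.
$669: truthful payoff $0, deviation payoff −$156 → loss $156.
Total loss = $646 + $134 + $40 + $156 = $976.

$976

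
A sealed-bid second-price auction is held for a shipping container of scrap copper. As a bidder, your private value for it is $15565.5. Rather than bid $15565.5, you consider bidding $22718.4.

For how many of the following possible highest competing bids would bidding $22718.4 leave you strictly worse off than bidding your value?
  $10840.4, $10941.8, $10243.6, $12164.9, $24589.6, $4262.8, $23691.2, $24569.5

0

The deviation hurts exactly when the highest competing bid lies strictly between $15565.5 and $22718.4 — overbidding then wins at a price above your value.
$10840.4: below both → same outcome either way.
$10941.8: below both → same outcome either way.
$10243.6: below both → same outcome either way.
$12164.9: below both → same outcome either way.
$24589.6: above both → same outcome either way.
$4262.8: below both → same outcome either way.
$23691.2: above both → same outcome either way.
$24569.5: above both → same outcome either way.
Count: 0.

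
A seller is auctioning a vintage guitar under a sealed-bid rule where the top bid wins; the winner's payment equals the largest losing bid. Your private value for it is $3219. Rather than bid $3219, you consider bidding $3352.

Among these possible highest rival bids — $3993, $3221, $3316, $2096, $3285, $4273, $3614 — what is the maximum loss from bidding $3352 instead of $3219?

$97

$3993: same outcome either way → loss $0.
$3221: truthful gives $0, deviation gives −$2 → loss $2.
$3316: truthful gives $0, deviation gives −$97 → loss $97.
$2096: same outcome either way → loss $0.
$3285: truthful gives $0, deviation gives −$66 → loss $66.
$4273: same outcome either way → loss $0.
$3614: same outcome either way → loss $0.
Maximum loss: $97.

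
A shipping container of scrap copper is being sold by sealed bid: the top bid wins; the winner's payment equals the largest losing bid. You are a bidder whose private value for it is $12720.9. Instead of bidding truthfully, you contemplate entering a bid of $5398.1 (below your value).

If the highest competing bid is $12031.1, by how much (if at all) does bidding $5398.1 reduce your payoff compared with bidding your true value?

Bidding your value $12720.9: you win (since $12720.9 > $12031.1) and pay $12031.1. Payoff $689.8.
Bidding $5398.1: you lose. Payoff $0.
The competing bid $12031.1 lies between your shaded bid and your value, so underbidding forfeits an item you could have won at a profitable price.
Loss from deviating = $689.8 − ($0) = $689.8.

$689.8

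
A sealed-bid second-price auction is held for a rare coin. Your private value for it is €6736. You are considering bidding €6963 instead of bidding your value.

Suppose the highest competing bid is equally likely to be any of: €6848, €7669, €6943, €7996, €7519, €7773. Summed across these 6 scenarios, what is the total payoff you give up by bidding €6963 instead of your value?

€319

The deviation costs you only when the competing bid falls strictly between €6736 and €6963; elsewhere both bids give the same outcome.
€6848: truthful payoff €0, deviation payoff −€112 → loss €112.
€7669: outcomes coincide → loss €0.
€6943: truthful payoff €0, deviation payoff −€207 → loss €207.
€7996: outcomes coincide → loss €0.
€7519: outcomes coincide → loss €0.
€7773: outcomes coincide → loss €0.
Total loss = €112 + €207 = €319.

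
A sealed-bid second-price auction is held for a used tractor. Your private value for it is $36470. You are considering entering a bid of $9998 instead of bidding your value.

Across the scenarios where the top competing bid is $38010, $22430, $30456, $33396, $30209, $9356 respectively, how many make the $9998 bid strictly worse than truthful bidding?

The deviation hurts exactly when the highest competing bid lies strictly between $9998 and $36470 — underbidding then forfeits a profitable win.
$38010: above both → same outcome either way.
$22430: inside the interval → strictly worse (loss $14040).
$30456: inside the interval → strictly worse (loss $6014).
$33396: inside the interval → strictly worse (loss $3074).
$30209: inside the interval → strictly worse (loss $6261).
$9356: below both → same outcome either way.
Count: 4.

4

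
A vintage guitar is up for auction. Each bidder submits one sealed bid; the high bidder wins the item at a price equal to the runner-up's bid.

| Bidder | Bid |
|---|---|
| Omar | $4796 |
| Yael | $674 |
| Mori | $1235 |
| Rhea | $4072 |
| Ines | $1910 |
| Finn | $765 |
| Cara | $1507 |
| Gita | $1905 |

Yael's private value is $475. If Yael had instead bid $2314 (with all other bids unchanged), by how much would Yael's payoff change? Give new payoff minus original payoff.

$0

The highest bid among the other bidders is $4796; Yael's bid doesn't change that.
Original bid $674: Yael is not highest (top rival bid is $4796); payoff $0.
Alternative bid $2314: Yael is not highest (top rival bid is $4796); payoff $0.
Change in payoff = $0 − ($0) = $0.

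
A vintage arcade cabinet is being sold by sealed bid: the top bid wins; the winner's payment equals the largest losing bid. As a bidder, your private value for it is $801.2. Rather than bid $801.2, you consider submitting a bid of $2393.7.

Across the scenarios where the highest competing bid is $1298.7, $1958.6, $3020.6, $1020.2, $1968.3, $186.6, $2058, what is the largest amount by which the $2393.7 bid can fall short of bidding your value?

$1256.8

$1298.7: truthful gives $0, deviation gives −$497.5 → loss $497.5.
$1958.6: truthful gives $0, deviation gives −$1157.4 → loss $1157.4.
$3020.6: same outcome either way → loss $0.
$1020.2: truthful gives $0, deviation gives −$219 → loss $219.
$1968.3: truthful gives $0, deviation gives −$1167.1 → loss $1167.1.
$186.6: same outcome either way → loss $0.
$2058: truthful gives $0, deviation gives −$1256.8 → loss $1256.8.
Maximum loss: $1256.8.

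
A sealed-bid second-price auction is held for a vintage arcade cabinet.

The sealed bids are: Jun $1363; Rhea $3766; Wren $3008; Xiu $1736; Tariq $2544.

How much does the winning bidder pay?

Highest bid: Rhea at $3766, so Rhea wins.
Second-highest bid: Wren at $3008 — that is the price the winner pays.

$3008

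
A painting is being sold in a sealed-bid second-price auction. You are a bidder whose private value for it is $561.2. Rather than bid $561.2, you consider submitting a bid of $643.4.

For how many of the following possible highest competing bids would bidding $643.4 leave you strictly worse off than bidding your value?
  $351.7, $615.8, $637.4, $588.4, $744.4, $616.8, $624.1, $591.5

The deviation hurts exactly when the highest competing bid lies strictly between $561.2 and $643.4 — overbidding then wins at a price above your value.
$351.7: below both → same outcome either way.
$615.8: inside the interval → strictly worse (loss $54.6).
$637.4: inside the interval → strictly worse (loss $76.2).
$588.4: inside the interval → strictly worse (loss $27.2).
$744.4: above both → same outcome either way.
$616.8: inside the interval → strictly worse (loss $55.6).
$624.1: inside the interval → strictly worse (loss $62.9).
$591.5: inside the interval → strictly worse (loss $30.3).
Count: 6.

6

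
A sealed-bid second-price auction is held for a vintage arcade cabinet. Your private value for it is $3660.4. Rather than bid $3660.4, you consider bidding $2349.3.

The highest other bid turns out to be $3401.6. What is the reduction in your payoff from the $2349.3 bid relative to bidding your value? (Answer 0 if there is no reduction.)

Bidding your value $3660.4: you win (since $3660.4 > $3401.6) and pay $3401.6. Payoff $258.8.
Bidding $2349.3: you lose. Payoff $0.
The competing bid $3401.6 lies between your shaded bid and your value, so underbidding forfeits an item you could have won at a profitable price.
Loss from deviating = $258.8 − ($0) = $258.8.

$258.8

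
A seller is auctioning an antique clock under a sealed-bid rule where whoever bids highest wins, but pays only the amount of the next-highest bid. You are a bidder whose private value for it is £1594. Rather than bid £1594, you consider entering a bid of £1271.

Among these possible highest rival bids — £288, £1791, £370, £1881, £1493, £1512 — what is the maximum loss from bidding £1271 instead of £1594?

£288: same outcome either way → loss £0.
£1791: same outcome either way → loss £0.
£370: same outcome either way → loss £0.
£1881: same outcome either way → loss £0.
£1493: truthful gives £101, deviation gives £0 → loss £101.
£1512: truthful gives £82, deviation gives £0 → loss £82.
Maximum loss: £101.

£101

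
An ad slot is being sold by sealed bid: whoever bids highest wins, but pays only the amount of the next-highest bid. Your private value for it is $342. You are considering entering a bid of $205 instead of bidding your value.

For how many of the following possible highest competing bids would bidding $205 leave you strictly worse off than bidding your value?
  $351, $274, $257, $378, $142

The deviation hurts exactly when the highest competing bid lies strictly between $205 and $342 — underbidding then forfeits a profitable win.
$351: above both → same outcome either way.
$274: inside the interval → strictly worse (loss $68).
$257: inside the interval → strictly worse (loss $85).
$378: above both → same outcome either way.
$142: below both → same outcome either way.
Count: 2.

2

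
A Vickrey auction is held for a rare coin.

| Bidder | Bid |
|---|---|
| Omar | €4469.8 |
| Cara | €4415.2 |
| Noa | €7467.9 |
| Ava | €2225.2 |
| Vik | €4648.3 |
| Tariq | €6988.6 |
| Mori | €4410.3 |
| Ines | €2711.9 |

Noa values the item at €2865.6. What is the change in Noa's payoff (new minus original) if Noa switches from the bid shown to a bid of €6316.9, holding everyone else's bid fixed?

€4123

The highest bid among the other bidders is €6988.6; Noa's bid doesn't change that.
Original bid €7467.9: Noa is highest, pays the top rival bid €6988.6; payoff €2865.6 − €6988.6 = −€4123.
Alternative bid €6316.9: Noa is not highest (top rival bid is €6988.6); payoff €0.
Change in payoff = €0 − (−€4123) = €4123.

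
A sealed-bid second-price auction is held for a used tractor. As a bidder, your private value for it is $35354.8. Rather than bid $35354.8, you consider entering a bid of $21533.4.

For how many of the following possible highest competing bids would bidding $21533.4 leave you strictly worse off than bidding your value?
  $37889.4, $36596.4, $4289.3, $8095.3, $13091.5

0

The deviation hurts exactly when the highest competing bid lies strictly between $21533.4 and $35354.8 — underbidding then forfeits a profitable win.
$37889.4: above both → same outcome either way.
$36596.4: above both → same outcome either way.
$4289.3: below both → same outcome either way.
$8095.3: below both → same outcome either way.
$13091.5: below both → same outcome either way.
Count: 0.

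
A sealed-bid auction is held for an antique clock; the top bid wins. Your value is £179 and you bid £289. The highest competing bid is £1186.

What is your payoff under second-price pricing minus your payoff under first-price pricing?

£0

Your bid £289 is below £1186, so you lose under either rule.
Payoff is £0 in both cases; difference = £0.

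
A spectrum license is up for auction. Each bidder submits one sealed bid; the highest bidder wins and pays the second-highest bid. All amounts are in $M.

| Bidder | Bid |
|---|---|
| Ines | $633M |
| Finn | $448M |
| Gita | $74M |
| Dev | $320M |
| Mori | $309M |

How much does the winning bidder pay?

$448M

Highest bid: Ines at $633M, so Ines wins.
Second-highest bid: Finn at $448M — that is the price the winner pays.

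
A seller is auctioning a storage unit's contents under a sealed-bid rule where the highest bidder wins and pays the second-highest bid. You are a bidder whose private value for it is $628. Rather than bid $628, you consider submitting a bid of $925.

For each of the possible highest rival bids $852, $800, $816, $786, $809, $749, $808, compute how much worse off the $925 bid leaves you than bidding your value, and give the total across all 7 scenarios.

The deviation costs you only when the competing bid falls strictly between $628 and $925; elsewhere both bids give the same outcome.
$852: truthful payoff $0, deviation payoff −$224 → loss $224.
$800: truthful payoff $0, deviation payoff −$172 → loss $172.
$816: truthful payoff $0, deviation payoff −$188 → loss $188.
$786: truthful payoff $0, deviation payoff −$158 → loss $158.
$809: truthful payoff $0, deviation payoff −$181 → loss $181.
$749: truthful payoff $0, deviation payoff −$121 → loss $121.
$808: truthful payoff $0, deviation payoff −$180 → loss $180.
Total loss = $224 + $172 + $188 + $158 + $181 + $121 + $180 = $1224.

$1224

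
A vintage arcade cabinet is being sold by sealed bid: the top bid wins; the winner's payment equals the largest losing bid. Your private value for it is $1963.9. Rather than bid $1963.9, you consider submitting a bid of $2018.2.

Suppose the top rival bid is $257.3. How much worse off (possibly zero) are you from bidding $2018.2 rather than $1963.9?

$0

Bidding your value $1963.9: you win (since $1963.9 > $257.3) and pay $257.3. Payoff $1706.6.
Bidding $2018.2: you win and pay $257.3. Payoff $1963.9 − $257.3 = $1706.6.
Difference = $1706.6 − $1706.6 = $0; both bids lead to the same outcome because the competing bid is below both your value and your alternative bid.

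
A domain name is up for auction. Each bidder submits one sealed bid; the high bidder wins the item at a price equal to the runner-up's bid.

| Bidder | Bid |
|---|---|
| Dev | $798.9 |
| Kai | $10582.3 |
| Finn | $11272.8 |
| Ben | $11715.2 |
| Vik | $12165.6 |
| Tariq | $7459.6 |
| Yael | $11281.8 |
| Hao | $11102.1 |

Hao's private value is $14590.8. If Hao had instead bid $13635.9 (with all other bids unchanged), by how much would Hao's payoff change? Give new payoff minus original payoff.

The highest bid among the other bidders is $12165.6; Hao's bid doesn't change that.
Original bid $11102.1: Hao is not highest (top rival bid is $12165.6); payoff $0.
Alternative bid $13635.9: Hao is highest, pays the top rival bid $12165.6; payoff $14590.8 − $12165.6 = $2425.2.
Change in payoff = $2425.2 − ($0) = $2425.2.

$2425.2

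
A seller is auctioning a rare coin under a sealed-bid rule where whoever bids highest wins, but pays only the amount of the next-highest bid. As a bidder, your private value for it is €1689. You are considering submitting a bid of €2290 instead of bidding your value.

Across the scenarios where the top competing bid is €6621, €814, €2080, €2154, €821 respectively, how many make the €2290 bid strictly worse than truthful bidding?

2

The deviation hurts exactly when the highest competing bid lies strictly between €1689 and €2290 — overbidding then wins at a price above your value.
€6621: above both → same outcome either way.
€814: below both → same outcome either way.
€2080: inside the interval → strictly worse (loss €391).
€2154: inside the interval → strictly worse (loss €465).
€821: below both → same outcome either way.
Count: 2.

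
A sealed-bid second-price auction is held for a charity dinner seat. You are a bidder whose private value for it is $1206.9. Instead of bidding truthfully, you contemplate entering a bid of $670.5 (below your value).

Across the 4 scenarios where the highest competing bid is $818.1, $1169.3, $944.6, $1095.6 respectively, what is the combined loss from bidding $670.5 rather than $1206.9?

$800

The deviation costs you only when the competing bid falls strictly between $670.5 and $1206.9; elsewhere both bids give the same outcome.
$818.1: truthful payoff $388.8, deviation payoff $0 → loss $388.8.
$1169.3: truthful payoff $37.6, deviation payoff $0 → loss $37.6.
$944.6: truthful payoff $262.3, deviation payoff $0 → loss $262.3.
$1095.6: truthful payoff $111.3, deviation payoff $0 → loss $111.3.
Total loss = $388.8 + $37.6 + $262.3 + $111.3 = $800.
Truthful bidding weakly dominates here: raising your bid can only win items priced above your value, and lowering it can only forfeit items priced below.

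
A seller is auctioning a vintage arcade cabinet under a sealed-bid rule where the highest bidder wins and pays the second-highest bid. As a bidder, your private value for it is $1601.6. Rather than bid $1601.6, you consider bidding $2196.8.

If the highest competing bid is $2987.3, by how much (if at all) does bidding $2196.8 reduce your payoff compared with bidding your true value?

Bidding your value $1601.6: you lose (since $1601.6 < $2987.3). Payoff $0.
Bidding $2196.8: you lose. Payoff $0.
Difference = $0 − $0 = $0; both bids lead to the same outcome because the competing bid is above both your value and your alternative bid.

$0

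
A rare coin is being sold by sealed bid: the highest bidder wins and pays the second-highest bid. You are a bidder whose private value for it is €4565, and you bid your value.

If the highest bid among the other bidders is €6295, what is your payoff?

Your bid €4565 is below the highest competing bid €6295, so you lose.
A losing bidder pays nothing and receives nothing: payoff = €0.

€0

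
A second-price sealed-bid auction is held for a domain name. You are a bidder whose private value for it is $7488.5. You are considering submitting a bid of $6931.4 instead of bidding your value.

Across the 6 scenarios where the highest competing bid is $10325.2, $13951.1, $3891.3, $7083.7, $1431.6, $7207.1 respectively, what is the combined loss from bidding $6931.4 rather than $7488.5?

$686.2

The deviation costs you only when the competing bid falls strictly between $6931.4 and $7488.5; elsewhere both bids give the same outcome.
$10325.2: outcomes coincide → loss $0.
$13951.1: outcomes coincide → loss $0.
$3891.3: outcomes coincide → loss $0.
$7083.7: truthful payoff $404.8, deviation payoff $0 → loss $404.8.
$1431.6: outcomes coincide → loss $0.
$7207.1: truthful payoff $281.4, deviation payoff $0 → loss $281.4.
Total loss = $404.8 + $281.4 = $686.2.
Because the price is fixed by the runner-up's bid, deviating from your value can only change a good outcome into a bad one — never the reverse.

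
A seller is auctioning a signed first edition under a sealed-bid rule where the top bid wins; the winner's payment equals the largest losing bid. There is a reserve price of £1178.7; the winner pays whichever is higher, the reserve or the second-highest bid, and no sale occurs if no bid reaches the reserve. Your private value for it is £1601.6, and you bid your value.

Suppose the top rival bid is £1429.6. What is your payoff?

Your bid £1601.6 is the highest and exceeds the reserve.
Price = max(second-highest bid, reserve) = max(£1429.6, £1178.7) = £1429.6.
Payoff = £1601.6 − £1429.6 = £172.

£172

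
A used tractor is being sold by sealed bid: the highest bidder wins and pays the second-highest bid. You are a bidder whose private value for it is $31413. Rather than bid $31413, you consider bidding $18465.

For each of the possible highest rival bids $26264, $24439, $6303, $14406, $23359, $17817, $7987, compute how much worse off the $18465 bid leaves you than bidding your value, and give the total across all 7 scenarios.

$20177

The deviation costs you only when the competing bid falls strictly between $18465 and $31413; elsewhere both bids give the same outcome.
$26264: truthful payoff $5149, deviation payoff $0 → loss $5149.
$24439: truthful payoff $6974, deviation payoff $0 → loss $6974.
$6303: outcomes coincide → loss $0.
$14406: outcomes coincide → loss $0.
$23359: truthful payoff $8054, deviation payoff $0 → loss $8054.
$17817: outcomes coincide → loss $0.
$7987: outcomes coincide → loss $0.
Total loss = $5149 + $6974 + $8054 = $20177.
In a second-price auction your bid sets only whether you win, not what you pay, so bidding your true value is weakly dominant.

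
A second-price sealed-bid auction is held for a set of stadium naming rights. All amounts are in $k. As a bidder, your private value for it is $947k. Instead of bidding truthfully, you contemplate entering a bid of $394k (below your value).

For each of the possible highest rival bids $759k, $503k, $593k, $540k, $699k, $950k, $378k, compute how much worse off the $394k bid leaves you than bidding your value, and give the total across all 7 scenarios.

$1641k

The deviation costs you only when the competing bid falls strictly between $394k and $947k; elsewhere both bids give the same outcome.
$759k: truthful payoff $188k, deviation payoff $0k → loss $188k.
$503k: truthful payoff $444k, deviation payoff $0k → loss $444k.
$593k: truthful payoff $354k, deviation payoff $0k → loss $354k.
$540k: truthful payoff $407k, deviation payoff $0k → loss $407k.
$699k: truthful payoff $248k, deviation payoff $0k → loss $248k.
$950k: outcomes coincide → loss $0k.
$378k: outcomes coincide → loss $0k.
Total loss = $188k + $444k + $354k + $407k + $248k = $1641k.
Because the price is fixed by the runner-up's bid, deviating from your value can only change a good outcome into a bad one — never the reverse.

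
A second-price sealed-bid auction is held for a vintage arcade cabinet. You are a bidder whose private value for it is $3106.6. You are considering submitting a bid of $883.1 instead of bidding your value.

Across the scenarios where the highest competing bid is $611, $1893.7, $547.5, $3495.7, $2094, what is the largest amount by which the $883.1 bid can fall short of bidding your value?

$1212.9

$611: same outcome either way → loss $0.
$1893.7: truthful gives $1212.9, deviation gives $0 → loss $1212.9.
$547.5: same outcome either way → loss $0.
$3495.7: same outcome either way → loss $0.
$2094: truthful gives $1012.6, deviation gives $0 → loss $1012.6.
Maximum loss: $1212.9.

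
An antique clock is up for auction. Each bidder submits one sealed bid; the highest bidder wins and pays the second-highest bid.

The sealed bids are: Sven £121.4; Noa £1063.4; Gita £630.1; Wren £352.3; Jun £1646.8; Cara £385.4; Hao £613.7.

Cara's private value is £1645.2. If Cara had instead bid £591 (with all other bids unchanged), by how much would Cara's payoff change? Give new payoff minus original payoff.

£0

The highest bid among the other bidders is £1646.8; Cara's bid doesn't change that.
Original bid £385.4: Cara is not highest (top rival bid is £1646.8); payoff £0.
Alternative bid £591: Cara is not highest (top rival bid is £1646.8); payoff £0.
Change in payoff = £0 − (£0) = £0.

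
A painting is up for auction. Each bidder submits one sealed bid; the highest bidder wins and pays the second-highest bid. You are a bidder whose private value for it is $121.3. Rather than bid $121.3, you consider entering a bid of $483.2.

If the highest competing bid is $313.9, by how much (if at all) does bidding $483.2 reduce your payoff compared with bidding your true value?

Bidding your value $121.3: you lose (since $121.3 < $313.9). Payoff $0.
Bidding $483.2: you win and pay $313.9. Payoff $121.3 − $313.9 = −$192.6.
The competing bid $313.9 lies between your value and your inflated bid, so overbidding wins an item priced above your value.
Loss from deviating = $0 − (−$192.6) = $192.6.
Truthful bidding weakly dominates here: raising your bid can only win items priced above your value, and lowering it can only forfeit items priced below.

$192.6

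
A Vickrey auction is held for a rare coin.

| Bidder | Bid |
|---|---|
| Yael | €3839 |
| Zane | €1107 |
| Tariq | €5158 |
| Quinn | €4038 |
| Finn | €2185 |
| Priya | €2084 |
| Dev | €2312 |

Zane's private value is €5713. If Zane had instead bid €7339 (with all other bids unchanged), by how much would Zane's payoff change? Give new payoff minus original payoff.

€555

The highest bid among the other bidders is €5158; Zane's bid doesn't change that.
Original bid €1107: Zane is not highest (top rival bid is €5158); payoff €0.
Alternative bid €7339: Zane is highest, pays the top rival bid €5158; payoff €5713 − €5158 = €555.
Change in payoff = €555 − (€0) = €555.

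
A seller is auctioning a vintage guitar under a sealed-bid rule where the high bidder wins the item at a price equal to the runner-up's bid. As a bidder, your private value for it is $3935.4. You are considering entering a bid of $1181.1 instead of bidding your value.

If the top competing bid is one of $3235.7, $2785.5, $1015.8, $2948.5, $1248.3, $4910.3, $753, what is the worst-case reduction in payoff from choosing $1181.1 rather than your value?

$3235.7: truthful gives $699.7, deviation gives $0 → loss $699.7.
$2785.5: truthful gives $1149.9, deviation gives $0 → loss $1149.9.
$1015.8: same outcome either way → loss $0.
$2948.5: truthful gives $986.9, deviation gives $0 → loss $986.9.
$1248.3: truthful gives $2687.1, deviation gives $0 → loss $2687.1.
$4910.3: same outcome either way → loss $0.
$753: same outcome either way → loss $0.
Maximum loss: $2687.1.

$2687.1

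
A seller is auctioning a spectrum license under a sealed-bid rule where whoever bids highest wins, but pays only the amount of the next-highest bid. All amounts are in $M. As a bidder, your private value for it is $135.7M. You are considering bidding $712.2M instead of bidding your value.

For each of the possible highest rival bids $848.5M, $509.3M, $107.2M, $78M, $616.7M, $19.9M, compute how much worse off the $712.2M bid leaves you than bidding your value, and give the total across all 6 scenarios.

The deviation costs you only when the competing bid falls strictly between $135.7M and $712.2M; elsewhere both bids give the same outcome.
$848.5M: outcomes coincide → loss $0M.
$509.3M: truthful payoff $0M, deviation payoff −$373.6M → loss $373.6M.
$107.2M: outcomes coincide → loss $0M.
$78M: outcomes coincide → loss $0M.
$616.7M: truthful payoff $0M, deviation payoff −$481M → loss $481M.
$19.9M: outcomes coincide → loss $0M.
Total loss = $373.6M + $481M = $854.6M.

$854.6M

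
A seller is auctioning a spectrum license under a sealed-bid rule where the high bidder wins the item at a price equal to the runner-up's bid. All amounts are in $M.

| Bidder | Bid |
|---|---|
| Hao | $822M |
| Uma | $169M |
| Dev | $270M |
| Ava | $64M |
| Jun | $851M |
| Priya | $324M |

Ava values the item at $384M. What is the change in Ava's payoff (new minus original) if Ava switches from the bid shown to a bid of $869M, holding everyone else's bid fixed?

The highest bid among the other bidders is $851M; Ava's bid doesn't change that.
Original bid $64M: Ava is not highest (top rival bid is $851M); payoff $0M.
Alternative bid $869M: Ava is highest, pays the top rival bid $851M; payoff $384M − $851M = −$467M.
Change in payoff = −$467M − ($0M) = −$467M.

−$467M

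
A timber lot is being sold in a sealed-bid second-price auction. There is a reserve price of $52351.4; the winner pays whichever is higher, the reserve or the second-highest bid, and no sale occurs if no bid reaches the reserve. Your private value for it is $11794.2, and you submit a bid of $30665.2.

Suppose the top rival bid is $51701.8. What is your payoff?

$0

Your bid $30665.2 is below the highest competing bid $51701.8, so you lose. Payoff $0.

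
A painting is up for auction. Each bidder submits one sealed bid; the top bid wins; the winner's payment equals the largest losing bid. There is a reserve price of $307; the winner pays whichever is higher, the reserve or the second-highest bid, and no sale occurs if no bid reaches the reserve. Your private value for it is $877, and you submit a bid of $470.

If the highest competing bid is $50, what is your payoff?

Your bid $470 is the highest and exceeds the reserve.
Price = max(second-highest bid, reserve) = max($50, $307) = $307.
Payoff = $877 − $307 = $570.

$570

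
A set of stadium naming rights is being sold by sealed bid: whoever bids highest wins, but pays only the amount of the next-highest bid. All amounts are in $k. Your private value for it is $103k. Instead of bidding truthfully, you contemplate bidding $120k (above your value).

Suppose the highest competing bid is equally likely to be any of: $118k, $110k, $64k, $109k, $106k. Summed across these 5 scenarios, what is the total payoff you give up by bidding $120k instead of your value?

The deviation costs you only when the competing bid falls strictly between $103k and $120k; elsewhere both bids give the same outcome.
$118k: truthful payoff $0k, deviation payoff −$15k → loss $15k.
$110k: truthful payoff $0k, deviation payoff −$7k → loss $7k.
$64k: outcomes coincide → loss $0k.
$109k: truthful payoff $0k, deviation payoff −$6k → loss $6k.
$106k: truthful payoff $0k, deviation payoff −$3k → loss $3k.
Total loss = $15k + $7k + $6k + $3k = $31k.

$31k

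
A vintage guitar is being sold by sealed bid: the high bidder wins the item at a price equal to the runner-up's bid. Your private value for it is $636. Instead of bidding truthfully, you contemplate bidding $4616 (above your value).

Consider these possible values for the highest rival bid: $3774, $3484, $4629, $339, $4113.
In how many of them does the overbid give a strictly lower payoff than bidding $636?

The deviation hurts exactly when the highest competing bid lies strictly between $636 and $4616 — overbidding then wins at a price above your value.
$3774: inside the interval → strictly worse (loss $3138).
$3484: inside the interval → strictly worse (loss $2848).
$4629: above both → same outcome either way.
$339: below both → same outcome either way.
$4113: inside the interval → strictly worse (loss $3477).
Count: 3.

3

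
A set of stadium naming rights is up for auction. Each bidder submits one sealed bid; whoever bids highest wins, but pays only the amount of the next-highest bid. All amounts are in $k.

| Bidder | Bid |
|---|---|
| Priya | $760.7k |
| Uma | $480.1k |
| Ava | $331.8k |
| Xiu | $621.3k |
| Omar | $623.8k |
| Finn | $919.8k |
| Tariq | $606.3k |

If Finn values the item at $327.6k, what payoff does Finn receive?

−$433.1k

Highest bid: Finn at $919.8k, so Finn wins.
Second-highest bid: Priya at $760.7k — that is the price the winner pays.
Finn's payoff = value − price = $327.6k − $760.7k = −$433.1k.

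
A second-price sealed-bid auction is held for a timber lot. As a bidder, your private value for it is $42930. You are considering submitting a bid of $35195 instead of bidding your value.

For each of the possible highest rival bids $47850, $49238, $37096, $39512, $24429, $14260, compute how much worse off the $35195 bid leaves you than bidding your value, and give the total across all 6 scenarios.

The deviation costs you only when the competing bid falls strictly between $35195 and $42930; elsewhere both bids give the same outcome.
$47850: outcomes coincide → loss $0.
$49238: outcomes coincide → loss $0.
$37096: truthful payoff $5834, deviation payoff $0 → loss $5834.
$39512: truthful payoff $3418, deviation payoff $0 → loss $3418.
$24429: outcomes coincide → loss $0.
$14260: outcomes coincide → loss $0.
Total loss = $5834 + $3418 = $9252.
In a second-price auction your bid sets only whether you win, not what you pay, so bidding your true value is weakly dominant.

$9252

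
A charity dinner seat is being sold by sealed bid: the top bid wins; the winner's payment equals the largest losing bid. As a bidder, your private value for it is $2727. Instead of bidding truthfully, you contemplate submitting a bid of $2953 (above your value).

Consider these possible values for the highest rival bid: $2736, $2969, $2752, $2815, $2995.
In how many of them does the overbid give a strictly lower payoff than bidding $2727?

3

The deviation hurts exactly when the highest competing bid lies strictly between $2727 and $2953 — overbidding then wins at a price above your value.
$2736: inside the interval → strictly worse (loss $9).
$2969: above both → same outcome either way.
$2752: inside the interval → strictly worse (loss $25).
$2815: inside the interval → strictly worse (loss $88).
$2995: above both → same outcome either way.
Count: 3.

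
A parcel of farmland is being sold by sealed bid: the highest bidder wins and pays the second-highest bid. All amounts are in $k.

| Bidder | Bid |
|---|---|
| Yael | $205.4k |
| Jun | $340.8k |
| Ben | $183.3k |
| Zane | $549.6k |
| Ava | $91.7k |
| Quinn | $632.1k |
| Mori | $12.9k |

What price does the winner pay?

$549.6k

Highest bid: Quinn at $632.1k, so Quinn wins.
Second-highest bid: Zane at $549.6k — that is the price the winner pays.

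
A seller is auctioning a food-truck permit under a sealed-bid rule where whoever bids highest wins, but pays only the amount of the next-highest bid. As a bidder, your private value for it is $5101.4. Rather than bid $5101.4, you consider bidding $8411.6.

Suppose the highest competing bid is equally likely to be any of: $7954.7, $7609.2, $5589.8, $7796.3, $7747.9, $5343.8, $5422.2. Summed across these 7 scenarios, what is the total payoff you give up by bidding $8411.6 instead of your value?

The deviation costs you only when the competing bid falls strictly between $5101.4 and $8411.6; elsewhere both bids give the same outcome.
$7954.7: truthful payoff $0, deviation payoff −$2853.3 → loss $2853.3.
$7609.2: truthful payoff $0, deviation payoff −$2507.8 → loss $2507.8.
$5589.8: truthful payoff $0, deviation payoff −$488.4 → loss $488.4.
$7796.3: truthful payoff $0, deviation payoff −$2694.9 → loss $2694.9.
$7747.9: truthful payoff $0, deviation payoff −$2646.5 → loss $2646.5.
$5343.8: truthful payoff $0, deviation payoff −$242.4 → loss $242.4.
$5422.2: truthful payoff $0, deviation payoff −$320.8 → loss $320.8.
Total loss = $2853.3 + $2507.8 + $488.4 + $2694.9 + $2646.5 + $242.4 + $320.8 = $11754.1.

$11754.1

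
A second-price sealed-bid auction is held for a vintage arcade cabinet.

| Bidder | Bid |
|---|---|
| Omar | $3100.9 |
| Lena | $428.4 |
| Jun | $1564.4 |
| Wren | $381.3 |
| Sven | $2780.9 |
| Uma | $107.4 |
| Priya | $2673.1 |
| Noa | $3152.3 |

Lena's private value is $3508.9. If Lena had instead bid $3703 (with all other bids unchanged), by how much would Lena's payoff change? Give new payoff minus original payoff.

$356.6

The highest bid among the other bidders is $3152.3; Lena's bid doesn't change that.
Original bid $428.4: Lena is not highest (top rival bid is $3152.3); payoff $0.
Alternative bid $3703: Lena is highest, pays the top rival bid $3152.3; payoff $3508.9 − $3152.3 = $356.6.
Change in payoff = $356.6 − ($0) = $356.6.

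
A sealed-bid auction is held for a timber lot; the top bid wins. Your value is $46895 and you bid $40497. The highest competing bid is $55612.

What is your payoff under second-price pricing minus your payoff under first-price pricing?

$0

Your bid $40497 is below $55612, so you lose under either rule.
Payoff is $0 in both cases; difference = $0.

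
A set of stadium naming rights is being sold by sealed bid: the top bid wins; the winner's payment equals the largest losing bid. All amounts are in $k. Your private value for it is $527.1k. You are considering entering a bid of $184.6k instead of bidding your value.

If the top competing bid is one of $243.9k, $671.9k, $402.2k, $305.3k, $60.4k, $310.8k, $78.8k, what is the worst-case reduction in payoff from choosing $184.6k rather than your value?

$243.9k: truthful gives $283.2k, deviation gives $0k → loss $283.2k.
$671.9k: same outcome either way → loss $0k.
$402.2k: truthful gives $124.9k, deviation gives $0k → loss $124.9k.
$305.3k: truthful gives $221.8k, deviation gives $0k → loss $221.8k.
$60.4k: same outcome either way → loss $0k.
$310.8k: truthful gives $216.3k, deviation gives $0k → loss $216.3k.
$78.8k: same outcome either way → loss $0k.
Maximum loss: $283.2k.

$283.2k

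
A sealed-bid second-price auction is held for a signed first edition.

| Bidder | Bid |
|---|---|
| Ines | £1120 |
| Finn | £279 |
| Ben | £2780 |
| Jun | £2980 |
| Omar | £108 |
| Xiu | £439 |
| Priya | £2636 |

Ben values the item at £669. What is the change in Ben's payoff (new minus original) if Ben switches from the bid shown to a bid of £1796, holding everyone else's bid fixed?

The highest bid among the other bidders is £2980; Ben's bid doesn't change that.
Original bid £2780: Ben is not highest (top rival bid is £2980); payoff £0.
Alternative bid £1796: Ben is not highest (top rival bid is £2980); payoff £0.
Change in payoff = £0 − (£0) = £0.

£0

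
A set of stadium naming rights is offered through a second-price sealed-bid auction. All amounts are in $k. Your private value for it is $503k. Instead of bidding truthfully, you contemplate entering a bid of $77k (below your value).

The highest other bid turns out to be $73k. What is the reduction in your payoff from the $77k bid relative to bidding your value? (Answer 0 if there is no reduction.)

$0k

Bidding your value $503k: you win (since $503k > $73k) and pay $73k. Payoff $430k.
Bidding $77k: you win and pay $73k. Payoff $503k − $73k = $430k.
Difference = $430k − $430k = $0k; both bids lead to the same outcome because the competing bid is below both your value and your alternative bid.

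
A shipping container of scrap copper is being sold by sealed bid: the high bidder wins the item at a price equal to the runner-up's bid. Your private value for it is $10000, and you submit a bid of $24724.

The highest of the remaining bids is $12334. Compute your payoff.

Your bid $24724 exceeds the highest competing bid $12334, so you win.
In a second-price auction the winner pays the second-highest bid, $12334.
Payoff = value − price = $10000 − $12334 = −$2334.

−$2334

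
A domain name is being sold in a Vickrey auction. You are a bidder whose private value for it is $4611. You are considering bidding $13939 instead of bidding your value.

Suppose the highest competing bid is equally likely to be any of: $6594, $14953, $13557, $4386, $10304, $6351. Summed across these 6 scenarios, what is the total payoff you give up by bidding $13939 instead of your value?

The deviation costs you only when the competing bid falls strictly between $4611 and $13939; elsewhere both bids give the same outcome.
$6594: truthful payoff $0, deviation payoff −$1983 → loss $1983.
$14953: outcomes coincide → loss $0.
$13557: truthful payoff $0, deviation payoff −$8946 → loss $8946.
$4386: outcomes coincide → loss $0.
$10304: truthful payoff $0, deviation payoff −$5693 → loss $5693.
$6351: truthful payoff $0, deviation payoff −$1740 → loss $1740.
Total loss = $1983 + $8946 + $5693 + $1740 = $18362.

$18362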